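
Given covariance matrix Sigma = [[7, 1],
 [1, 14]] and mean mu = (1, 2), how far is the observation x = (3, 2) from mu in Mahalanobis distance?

Step 1 — centre the observation: (x - mu) = (2, 0).

Step 2 — invert Sigma. det(Sigma) = 7·14 - (1)² = 97.
  Sigma^{-1} = (1/det) · [[d, -b], [-b, a]] = [[0.1443, -0.0103],
 [-0.0103, 0.0722]].

Step 3 — form the quadratic (x - mu)^T · Sigma^{-1} · (x - mu):
  Sigma^{-1} · (x - mu) = (0.2887, -0.0206).
  (x - mu)^T · [Sigma^{-1} · (x - mu)] = (2)·(0.2887) + (0)·(-0.0206) = 0.5773.

Step 4 — take square root: d = √(0.5773) ≈ 0.7598.

d(x, mu) = √(0.5773) ≈ 0.7598


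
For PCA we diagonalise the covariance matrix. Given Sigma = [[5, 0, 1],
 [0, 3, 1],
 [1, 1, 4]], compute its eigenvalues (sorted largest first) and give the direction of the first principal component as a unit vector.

Step 1 — characteristic polynomial p(λ) = det(λI - Sigma) = λ³ - tr·λ² + c_1·λ - det, where tr = trace, c_1 = sum of the principal 2×2 minors, det = det(Sigma):
  tr = 5 + 3 + 4 = 12,
  c_1 = (5·3 - (0)²) + (5·4 - (1)²) + (3·4 - (1)²) = 15 + 19 + 11 = 45,
  det = 5·(3·4 - (1)²) - (0)·((0)·4 - (1)·(1)) + (1)·((0)·(1) - 3·(1)) = 5·(11) - (0)·(-1) + (1)·(-3) = 52.
  So p(λ) = λ³ - 12λ² + 45λ - 52.
Step 2 — look for an integer root (rational root theorem: any rational root is an integer divisor of 52). Testing λ = 4:
  p(4) = 64 - 192 + 180 - 52 = 0  ✓
  Dividing out (λ - 4): p(λ) = (λ - 4)(λ² - 8λ + 13).
Step 3 — remaining eigenvalues from the quadratic λ² - 8λ + 13 = 0:
  Δ = 8² - 4·13 = 64 - 52 = 12,  λ = (8 ± √12)/2 = (8 ± 3.4641)/2 ≈ 5.7321 or 2.2679.
  Sorted: λ_1 = 5.7321,  λ_2 = 4,  λ_3 = 2.2679  (check: sum = 12 = tr ✓).

Step 4 — unit eigenvector for λ_1 ≈ 5.7321: v spans the null space of (Sigma - λ_1 I), whose rows are
  r_1 = (-0.7321, 0, 1),  r_2 = (0, -2.7321, 1),  r_3 = (1, 1, -1.7321).
  v is orthogonal to every row, so take v ∝ r_1 × r_2 = ((0)·(1) - (1)·(-2.7321), (1)·(0) - (-0.7321)·(1), (-0.7321)·(-2.7321) - (0)·(0)) ≈ (2.7321, 0.7321, 2).
  Let u = (2.7321, 0.7321, 2).
  ||u|| = √((2.7321)² + (0.7321)² + (2)²) = √(12) ≈ 3.4641,  v_1 = u/||u|| ≈ (0.7887, 0.2113, 0.5774) (||v_1|| = 1).

λ_1 = 5.7321,  λ_2 = 4,  λ_3 = 2.2679;  v_1 ≈ (0.7887, 0.2113, 0.5774)


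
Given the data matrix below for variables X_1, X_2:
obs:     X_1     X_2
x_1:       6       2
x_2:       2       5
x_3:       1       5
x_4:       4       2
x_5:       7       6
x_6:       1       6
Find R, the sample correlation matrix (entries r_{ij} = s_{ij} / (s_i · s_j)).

Step 1 — column means:
  mean(X_1) = (6 + 2 + 1 + 4 + 7 + 1) / 6 = 21/6 = 3.5
  mean(X_2) = (2 + 5 + 5 + 2 + 6 + 6) / 6 = 26/6 = 4.3333

Step 2 — sample variances and covariances s[i,j] = (1/(n-1)) · Σ_k (x_{k,i} - mean_i) · (x_{k,j} - mean_j), with n-1 = 5:
  s[X_1,X_1] = ((2.5)·(2.5) + (-1.5)·(-1.5) + (-2.5)·(-2.5) + (0.5)·(0.5) + (3.5)·(3.5) + (-2.5)·(-2.5)) / 5 = 33.5/5 = 6.7
  s[X_1,X_2] = ((2.5)·(-2.3333) + (-1.5)·(0.6667) + (-2.5)·(0.6667) + (0.5)·(-2.3333) + (3.5)·(1.6667) + (-2.5)·(1.6667)) / 5 = -8/5 = -1.6
  s[X_2,X_2] = ((-2.3333)·(-2.3333) + (0.6667)·(0.6667) + (0.6667)·(0.6667) + (-2.3333)·(-2.3333) + (1.6667)·(1.6667) + (1.6667)·(1.6667)) / 5 = 17.3333/5 = 3.4667
  Sample standard deviations s_i = √(s[i,i]):
  s(X_1) = √(6.7) = 2.5884
  s(X_2) = √(3.4667) = 1.8619

Step 3 — r_{ij} = s_{ij} / (s_i · s_j):
  r[X_1,X_1] = 1 (diagonal).
  r[X_1,X_2] = -1.6 / (2.5884 · 1.8619) = -1.6 / 4.8194 = -0.332
  r[X_2,X_2] = 1 (diagonal).

R is symmetric with unit diagonal. Assembling:

R = [[1, -0.332],
 [-0.332, 1]]


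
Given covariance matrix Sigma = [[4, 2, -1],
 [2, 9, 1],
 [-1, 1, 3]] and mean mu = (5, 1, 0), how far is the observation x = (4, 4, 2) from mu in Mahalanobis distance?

Step 1 — centre the observation: (x - mu) = (-1, 3, 2).

Step 2 — invert Sigma (cofactor / det for 3×3, or solve directly):
  Sigma^{-1} = [[0.3291, -0.0886, 0.1392],
 [-0.0886, 0.1392, -0.0759],
 [0.1392, -0.0759, 0.4051]].

Step 3 — form the quadratic (x - mu)^T · Sigma^{-1} · (x - mu):
  Sigma^{-1} · (x - mu) = (-0.3165, 0.3544, 0.443).
  (x - mu)^T · [Sigma^{-1} · (x - mu)] = (-1)·(-0.3165) + (3)·(0.3544) + (2)·(0.443) = 2.2658.

Step 4 — take square root: d = √(2.2658) ≈ 1.5053.

d(x, mu) = √(2.2658) ≈ 1.5053


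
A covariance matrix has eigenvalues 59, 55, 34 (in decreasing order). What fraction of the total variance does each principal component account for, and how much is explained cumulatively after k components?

Step 1 — total variance = trace(Sigma) = Σ λ_i = 59 + 55 + 34 = 148.

Step 2 — fraction explained by component i = λ_i / Σ λ:
  PC1: 59/148 = 0.3986
  PC2: 55/148 = 0.3716
  PC3: 34/148 = 0.2297

Step 3 — cumulative fraction after k components = (λ_1 + ... + λ_k) / Σ λ:
  k = 1: 59/148 = 0.3986
  k = 2: (59 + 55)/148 = 114/148 = 0.7703
  k = 3: (59 + 55 + 34)/148 = 148/148 = 1

Summary (fraction, with percent):

explained: PC1 0.3986 (39.86%), PC2 0.3716 (37.16%), PC3 0.2297 (22.97%);  cumulative: 0.3986, 0.7703, 1


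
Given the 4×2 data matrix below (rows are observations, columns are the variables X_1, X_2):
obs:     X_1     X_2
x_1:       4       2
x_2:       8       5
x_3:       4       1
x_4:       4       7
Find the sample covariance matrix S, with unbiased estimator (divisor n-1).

Step 1 — column means:
  mean(X_1) = (4 + 8 + 4 + 4) / 4 = 20/4 = 5
  mean(X_2) = (2 + 5 + 1 + 7) / 4 = 15/4 = 3.75

Step 2 — sample covariance S[i,j] = (1/(n-1)) · Σ_k (x_{k,i} - mean_i) · (x_{k,j} - mean_j), with n-1 = 3.
  S[X_1,X_1] = ((-1)·(-1) + (3)·(3) + (-1)·(-1) + (-1)·(-1)) / 3 = 12/3 = 4
  S[X_1,X_2] = ((-1)·(-1.75) + (3)·(1.25) + (-1)·(-2.75) + (-1)·(3.25)) / 3 = 5/3 = 1.6667
  S[X_2,X_2] = ((-1.75)·(-1.75) + (1.25)·(1.25) + (-2.75)·(-2.75) + (3.25)·(3.25)) / 3 = 22.75/3 = 7.5833

S is symmetric (S[j,i] = S[i,j]). Assembling:

S = [[4, 1.6667],
 [1.6667, 7.5833]]


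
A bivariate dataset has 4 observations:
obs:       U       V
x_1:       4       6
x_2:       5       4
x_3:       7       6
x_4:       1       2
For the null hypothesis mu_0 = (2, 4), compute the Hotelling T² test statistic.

Step 1 — sample mean vector:
  mean(U) = (4 + 5 + 7 + 1) / 4 = 17/4 = 4.25
  mean(V) = (6 + 4 + 6 + 2) / 4 = 18/4 = 4.5
  x̄ = (4.25, 4.5),  deviation x̄ - mu_0 = (4.25, 4.5) - (2, 4) = (2.25, 0.5).

Step 2 — sample covariance matrix, S[i,j] = (1/(n-1)) · Σ_k (x_{k,i} - mean_i) · (x_{k,j} - mean_j), divisor n-1 = 3:
  S[U,U] = ((-0.25)·(-0.25) + (0.75)·(0.75) + (2.75)·(2.75) + (-3.25)·(-3.25)) / 3 = 18.75/3 = 6.25
  S[U,V] = ((-0.25)·(1.5) + (0.75)·(-0.5) + (2.75)·(1.5) + (-3.25)·(-2.5)) / 3 = 11.5/3 = 3.8333
  S[V,V] = ((1.5)·(1.5) + (-0.5)·(-0.5) + (1.5)·(1.5) + (-2.5)·(-2.5)) / 3 = 11/3 = 3.6667
  S = [[6.25, 3.8333],
 [3.8333, 3.6667]].

Step 3 — invert S. det(S) = 6.25·3.6667 - (3.8333)² = 8.2222.
  S^{-1} = (1/det) · [[d, -b], [-b, a]] = [[0.4459, -0.4662],
 [-0.4662, 0.7601]].

Step 4 — quadratic form (x̄ - mu_0)^T · S^{-1} · (x̄ - mu_0):
  S^{-1} · (x̄ - mu_0) = (0.7703, -0.6689),
  (x̄ - mu_0)^T · [...] = (2.25)·(0.7703) + (0.5)·(-0.6689) = 1.3986.

Step 5 — scale by n: T² = 4 · 1.3986 = 5.5946.

T² ≈ 5.5946


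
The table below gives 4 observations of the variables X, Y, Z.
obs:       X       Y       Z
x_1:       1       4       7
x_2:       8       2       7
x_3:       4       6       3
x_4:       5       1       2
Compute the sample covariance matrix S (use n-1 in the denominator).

Step 1 — column means:
  mean(X) = (1 + 8 + 4 + 5) / 4 = 18/4 = 4.5
  mean(Y) = (4 + 2 + 6 + 1) / 4 = 13/4 = 3.25
  mean(Z) = (7 + 7 + 3 + 2) / 4 = 19/4 = 4.75

Step 2 — sample covariance S[i,j] = (1/(n-1)) · Σ_k (x_{k,i} - mean_i) · (x_{k,j} - mean_j), with n-1 = 3.
  S[X,X] = ((-3.5)·(-3.5) + (3.5)·(3.5) + (-0.5)·(-0.5) + (0.5)·(0.5)) / 3 = 25/3 = 8.3333
  S[X,Y] = ((-3.5)·(0.75) + (3.5)·(-1.25) + (-0.5)·(2.75) + (0.5)·(-2.25)) / 3 = -9.5/3 = -3.1667
  S[X,Z] = ((-3.5)·(2.25) + (3.5)·(2.25) + (-0.5)·(-1.75) + (0.5)·(-2.75)) / 3 = -0.5/3 = -0.1667
  S[Y,Y] = ((0.75)·(0.75) + (-1.25)·(-1.25) + (2.75)·(2.75) + (-2.25)·(-2.25)) / 3 = 14.75/3 = 4.9167
  S[Y,Z] = ((0.75)·(2.25) + (-1.25)·(2.25) + (2.75)·(-1.75) + (-2.25)·(-2.75)) / 3 = 0.25/3 = 0.0833
  S[Z,Z] = ((2.25)·(2.25) + (2.25)·(2.25) + (-1.75)·(-1.75) + (-2.75)·(-2.75)) / 3 = 20.75/3 = 6.9167

S is symmetric (S[j,i] = S[i,j]). Assembling:

S = [[8.3333, -3.1667, -0.1667],
 [-3.1667, 4.9167, 0.0833],
 [-0.1667, 0.0833, 6.9167]]


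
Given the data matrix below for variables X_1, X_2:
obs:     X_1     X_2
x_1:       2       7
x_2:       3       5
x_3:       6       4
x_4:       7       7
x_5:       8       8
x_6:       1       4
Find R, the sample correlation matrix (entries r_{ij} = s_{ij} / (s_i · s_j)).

Step 1 — column means:
  mean(X_1) = (2 + 3 + 6 + 7 + 8 + 1) / 6 = 27/6 = 4.5
  mean(X_2) = (7 + 5 + 4 + 7 + 8 + 4) / 6 = 35/6 = 5.8333

Step 2 — sample variances and covariances s[i,j] = (1/(n-1)) · Σ_k (x_{k,i} - mean_i) · (x_{k,j} - mean_j), with n-1 = 5:
  s[X_1,X_1] = ((-2.5)·(-2.5) + (-1.5)·(-1.5) + (1.5)·(1.5) + (2.5)·(2.5) + (3.5)·(3.5) + (-3.5)·(-3.5)) / 5 = 41.5/5 = 8.3
  s[X_1,X_2] = ((-2.5)·(1.1667) + (-1.5)·(-0.8333) + (1.5)·(-1.8333) + (2.5)·(1.1667) + (3.5)·(2.1667) + (-3.5)·(-1.8333)) / 5 = 12.5/5 = 2.5
  s[X_2,X_2] = ((1.1667)·(1.1667) + (-0.8333)·(-0.8333) + (-1.8333)·(-1.8333) + (1.1667)·(1.1667) + (2.1667)·(2.1667) + (-1.8333)·(-1.8333)) / 5 = 14.8333/5 = 2.9667
  Sample standard deviations s_i = √(s[i,i]):
  s(X_1) = √(8.3) = 2.881
  s(X_2) = √(2.9667) = 1.7224

Step 3 — r_{ij} = s_{ij} / (s_i · s_j):
  r[X_1,X_1] = 1 (diagonal).
  r[X_1,X_2] = 2.5 / (2.881 · 1.7224) = 2.5 / 4.9622 = 0.5038
  r[X_2,X_2] = 1 (diagonal).

R is symmetric with unit diagonal. Assembling:

R = [[1, 0.5038],
 [0.5038, 1]]


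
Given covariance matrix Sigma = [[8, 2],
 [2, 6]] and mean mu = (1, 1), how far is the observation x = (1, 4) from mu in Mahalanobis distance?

Step 1 — centre the observation: (x - mu) = (0, 3).

Step 2 — invert Sigma. det(Sigma) = 8·6 - (2)² = 44.
  Sigma^{-1} = (1/det) · [[d, -b], [-b, a]] = [[0.1364, -0.0455],
 [-0.0455, 0.1818]].

Step 3 — form the quadratic (x - mu)^T · Sigma^{-1} · (x - mu):
  Sigma^{-1} · (x - mu) = (-0.1364, 0.5455).
  (x - mu)^T · [Sigma^{-1} · (x - mu)] = (0)·(-0.1364) + (3)·(0.5455) = 1.6364.

Step 4 — take square root: d = √(1.6364) ≈ 1.2792.

d(x, mu) = √(1.6364) ≈ 1.2792


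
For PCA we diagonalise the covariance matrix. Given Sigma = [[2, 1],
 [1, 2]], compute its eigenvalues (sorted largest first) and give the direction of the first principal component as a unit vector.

Step 1 — characteristic polynomial of 2×2 Sigma:
  det(Sigma - λI) = λ² - trace · λ + det = 0.
  trace = 2 + 2 = 4, det = 2·2 - (1)² = 3.
Step 2 — discriminant:
  Δ = trace² - 4·det = 16 - 12 = 4.
Step 3 — eigenvalues:
  λ = (trace ± √Δ)/2 = (4 ± 2)/2,
  λ_1 = 3,  λ_2 = 1.

Step 4 — unit eigenvector for λ_1: solve (Sigma - λ_1 I)v = 0. First row:
  (2 - 3)·v_x + (1)·v_y = 0, i.e. (-1)·v_x + (1)·v_y = 0,
  so v ∝ (b, λ_1 - a) = (1, 1) = u.
  ||u|| = √((1)² + (1)²) = √(2) ≈ 1.4142,
  v_1 = u/||u|| ≈ (0.7071, 0.7071) (||v_1|| = 1).

λ_1 = 3,  λ_2 = 1;  v_1 ≈ (0.7071, 0.7071)


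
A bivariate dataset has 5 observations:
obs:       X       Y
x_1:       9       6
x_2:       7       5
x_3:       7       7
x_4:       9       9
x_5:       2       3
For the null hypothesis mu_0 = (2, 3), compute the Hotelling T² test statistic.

Step 1 — sample mean vector:
  mean(X) = (9 + 7 + 7 + 9 + 2) / 5 = 34/5 = 6.8
  mean(Y) = (6 + 5 + 7 + 9 + 3) / 5 = 30/5 = 6
  x̄ = (6.8, 6),  deviation x̄ - mu_0 = (6.8, 6) - (2, 3) = (4.8, 3).

Step 2 — sample covariance matrix, S[i,j] = (1/(n-1)) · Σ_k (x_{k,i} - mean_i) · (x_{k,j} - mean_j), divisor n-1 = 4:
  S[X,X] = ((2.2)·(2.2) + (0.2)·(0.2) + (0.2)·(0.2) + (2.2)·(2.2) + (-4.8)·(-4.8)) / 4 = 32.8/4 = 8.2
  S[X,Y] = ((2.2)·(0) + (0.2)·(-1) + (0.2)·(1) + (2.2)·(3) + (-4.8)·(-3)) / 4 = 21/4 = 5.25
  S[Y,Y] = ((0)·(0) + (-1)·(-1) + (1)·(1) + (3)·(3) + (-3)·(-3)) / 4 = 20/4 = 5
  S = [[8.2, 5.25],
 [5.25, 5]].

Step 3 — invert S. det(S) = 8.2·5 - (5.25)² = 13.4375.
  S^{-1} = (1/det) · [[d, -b], [-b, a]] = [[0.3721, -0.3907],
 [-0.3907, 0.6102]].

Step 4 — quadratic form (x̄ - mu_0)^T · S^{-1} · (x̄ - mu_0):
  S^{-1} · (x̄ - mu_0) = (0.614, -0.0447),
  (x̄ - mu_0)^T · [...] = (4.8)·(0.614) + (3)·(-0.0447) = 2.813.

Step 5 — scale by n: T² = 5 · 2.813 = 14.0651.

T² ≈ 14.0651


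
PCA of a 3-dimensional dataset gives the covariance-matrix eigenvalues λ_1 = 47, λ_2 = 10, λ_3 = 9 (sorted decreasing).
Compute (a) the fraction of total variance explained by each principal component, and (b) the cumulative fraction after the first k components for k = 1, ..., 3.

Step 1 — total variance = trace(Sigma) = Σ λ_i = 47 + 10 + 9 = 66.

Step 2 — fraction explained by component i = λ_i / Σ λ:
  PC1: 47/66 = 0.7121
  PC2: 10/66 = 0.1515
  PC3: 9/66 = 0.1364

Step 3 — cumulative fraction after k components = (λ_1 + ... + λ_k) / Σ λ:
  k = 1: 47/66 = 0.7121
  k = 2: (47 + 10)/66 = 57/66 = 0.8636
  k = 3: (47 + 10 + 9)/66 = 66/66 = 1

Summary (fraction, with percent):

explained: PC1 0.7121 (71.21%), PC2 0.1515 (15.15%), PC3 0.1364 (13.64%);  cumulative: 0.7121, 0.8636, 1


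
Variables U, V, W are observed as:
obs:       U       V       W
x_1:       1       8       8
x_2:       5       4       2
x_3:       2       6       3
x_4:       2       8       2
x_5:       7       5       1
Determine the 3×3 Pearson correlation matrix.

Step 1 — column means:
  mean(U) = (1 + 5 + 2 + 2 + 7) / 5 = 17/5 = 3.4
  mean(V) = (8 + 4 + 6 + 8 + 5) / 5 = 31/5 = 6.2
  mean(W) = (8 + 2 + 3 + 2 + 1) / 5 = 16/5 = 3.2

Step 2 — sample variances and covariances s[i,j] = (1/(n-1)) · Σ_k (x_{k,i} - mean_i) · (x_{k,j} - mean_j), with n-1 = 4:
  s[U,U] = ((-2.4)·(-2.4) + (1.6)·(1.6) + (-1.4)·(-1.4) + (-1.4)·(-1.4) + (3.6)·(3.6)) / 4 = 25.2/4 = 6.3
  s[U,V] = ((-2.4)·(1.8) + (1.6)·(-2.2) + (-1.4)·(-0.2) + (-1.4)·(1.8) + (3.6)·(-1.2)) / 4 = -14.4/4 = -3.6
  s[U,W] = ((-2.4)·(4.8) + (1.6)·(-1.2) + (-1.4)·(-0.2) + (-1.4)·(-1.2) + (3.6)·(-2.2)) / 4 = -19.4/4 = -4.85
  s[V,V] = ((1.8)·(1.8) + (-2.2)·(-2.2) + (-0.2)·(-0.2) + (1.8)·(1.8) + (-1.2)·(-1.2)) / 4 = 12.8/4 = 3.2
  s[V,W] = ((1.8)·(4.8) + (-2.2)·(-1.2) + (-0.2)·(-0.2) + (1.8)·(-1.2) + (-1.2)·(-2.2)) / 4 = 11.8/4 = 2.95
  s[W,W] = ((4.8)·(4.8) + (-1.2)·(-1.2) + (-0.2)·(-0.2) + (-1.2)·(-1.2) + (-2.2)·(-2.2)) / 4 = 30.8/4 = 7.7
  Sample standard deviations s_i = √(s[i,i]):
  s(U) = √(6.3) = 2.51
  s(V) = √(3.2) = 1.7889
  s(W) = √(7.7) = 2.7749

Step 3 — r_{ij} = s_{ij} / (s_i · s_j):
  r[U,U] = 1 (diagonal).
  r[U,V] = -3.6 / (2.51 · 1.7889) = -3.6 / 4.49 = -0.8018
  r[U,W] = -4.85 / (2.51 · 2.7749) = -4.85 / 6.9649 = -0.6963
  r[V,V] = 1 (diagonal).
  r[V,W] = 2.95 / (1.7889 · 2.7749) = 2.95 / 4.9639 = 0.5943
  r[W,W] = 1 (diagonal).

R is symmetric with unit diagonal. Assembling:

R = [[1, -0.8018, -0.6963],
 [-0.8018, 1, 0.5943],
 [-0.6963, 0.5943, 1]]


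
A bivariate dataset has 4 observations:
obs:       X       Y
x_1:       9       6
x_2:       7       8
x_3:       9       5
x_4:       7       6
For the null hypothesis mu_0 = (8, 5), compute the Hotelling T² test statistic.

Step 1 — sample mean vector:
  mean(X) = (9 + 7 + 9 + 7) / 4 = 32/4 = 8
  mean(Y) = (6 + 8 + 5 + 6) / 4 = 25/4 = 6.25
  x̄ = (8, 6.25),  deviation x̄ - mu_0 = (8, 6.25) - (8, 5) = (0, 1.25).

Step 2 — sample covariance matrix, S[i,j] = (1/(n-1)) · Σ_k (x_{k,i} - mean_i) · (x_{k,j} - mean_j), divisor n-1 = 3:
  S[X,X] = ((1)·(1) + (-1)·(-1) + (1)·(1) + (-1)·(-1)) / 3 = 4/3 = 1.3333
  S[X,Y] = ((1)·(-0.25) + (-1)·(1.75) + (1)·(-1.25) + (-1)·(-0.25)) / 3 = -3/3 = -1
  S[Y,Y] = ((-0.25)·(-0.25) + (1.75)·(1.75) + (-1.25)·(-1.25) + (-0.25)·(-0.25)) / 3 = 4.75/3 = 1.5833
  S = [[1.3333, -1],
 [-1, 1.5833]].

Step 3 — invert S. det(S) = 1.3333·1.5833 - (-1)² = 1.1111.
  S^{-1} = (1/det) · [[d, -b], [-b, a]] = [[1.425, 0.9],
 [0.9, 1.2]].

Step 4 — quadratic form (x̄ - mu_0)^T · S^{-1} · (x̄ - mu_0):
  S^{-1} · (x̄ - mu_0) = (1.125, 1.5),
  (x̄ - mu_0)^T · [...] = (0)·(1.125) + (1.25)·(1.5) = 1.875.

Step 5 — scale by n: T² = 4 · 1.875 = 7.5.

T² ≈ 7.5


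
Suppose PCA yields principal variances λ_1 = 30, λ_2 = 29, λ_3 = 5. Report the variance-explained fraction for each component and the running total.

Step 1 — total variance = trace(Sigma) = Σ λ_i = 30 + 29 + 5 = 64.

Step 2 — fraction explained by component i = λ_i / Σ λ:
  PC1: 30/64 = 0.4688
  PC2: 29/64 = 0.4531
  PC3: 5/64 = 0.0781

Step 3 — cumulative fraction after k components = (λ_1 + ... + λ_k) / Σ λ:
  k = 1: 30/64 = 0.4688
  k = 2: (30 + 29)/64 = 59/64 = 0.9219
  k = 3: (30 + 29 + 5)/64 = 64/64 = 1

Summary (fraction, with percent):

explained: PC1 0.4688 (46.88%), PC2 0.4531 (45.31%), PC3 0.0781 (7.81%);  cumulative: 0.4688, 0.9219, 1


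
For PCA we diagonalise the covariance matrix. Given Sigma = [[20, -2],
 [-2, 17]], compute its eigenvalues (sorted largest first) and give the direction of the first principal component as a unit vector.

Step 1 — characteristic polynomial of 2×2 Sigma:
  det(Sigma - λI) = λ² - trace · λ + det = 0.
  trace = 20 + 17 = 37, det = 20·17 - (-2)² = 336.
Step 2 — discriminant:
  Δ = trace² - 4·det = 1369 - 1344 = 25.
Step 3 — eigenvalues:
  λ = (trace ± √Δ)/2 = (37 ± 5)/2,
  λ_1 = 21,  λ_2 = 16.

Step 4 — unit eigenvector for λ_1: solve (Sigma - λ_1 I)v = 0. First row:
  (20 - 21)·v_x + (-2)·v_y = 0, i.e. (-1)·v_x + (-2)·v_y = 0,
  so v ∝ (b, λ_1 - a) = (-2, 1); multiply by -1 so the first entry is positive: u = (2, -1).
  ||u|| = √((2)² + (-1)²) = √(5) ≈ 2.2361,
  v_1 = u/||u|| ≈ (0.8944, -0.4472) (||v_1|| = 1).

λ_1 = 21,  λ_2 = 16;  v_1 ≈ (0.8944, -0.4472)


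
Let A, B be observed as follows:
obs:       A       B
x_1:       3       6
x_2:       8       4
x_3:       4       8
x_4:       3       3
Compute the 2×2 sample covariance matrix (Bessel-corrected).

Step 1 — column means:
  mean(A) = (3 + 8 + 4 + 3) / 4 = 18/4 = 4.5
  mean(B) = (6 + 4 + 8 + 3) / 4 = 21/4 = 5.25

Step 2 — sample covariance S[i,j] = (1/(n-1)) · Σ_k (x_{k,i} - mean_i) · (x_{k,j} - mean_j), with n-1 = 3.
  S[A,A] = ((-1.5)·(-1.5) + (3.5)·(3.5) + (-0.5)·(-0.5) + (-1.5)·(-1.5)) / 3 = 17/3 = 5.6667
  S[A,B] = ((-1.5)·(0.75) + (3.5)·(-1.25) + (-0.5)·(2.75) + (-1.5)·(-2.25)) / 3 = -3.5/3 = -1.1667
  S[B,B] = ((0.75)·(0.75) + (-1.25)·(-1.25) + (2.75)·(2.75) + (-2.25)·(-2.25)) / 3 = 14.75/3 = 4.9167

S is symmetric (S[j,i] = S[i,j]). Assembling:

S = [[5.6667, -1.1667],
 [-1.1667, 4.9167]]


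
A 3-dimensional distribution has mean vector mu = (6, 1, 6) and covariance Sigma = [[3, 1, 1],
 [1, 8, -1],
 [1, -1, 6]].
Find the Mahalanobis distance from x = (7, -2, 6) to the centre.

Step 1 — centre the observation: (x - mu) = (1, -3, 0).

Step 2 — invert Sigma (cofactor / det for 3×3, or solve directly):
  Sigma^{-1} = [[0.376, -0.056, -0.072],
 [-0.056, 0.136, 0.032],
 [-0.072, 0.032, 0.184]].

Step 3 — form the quadratic (x - mu)^T · Sigma^{-1} · (x - mu):
  Sigma^{-1} · (x - mu) = (0.544, -0.464, -0.168).
  (x - mu)^T · [Sigma^{-1} · (x - mu)] = (1)·(0.544) + (-3)·(-0.464) + (0)·(-0.168) = 1.936.

Step 4 — take square root: d = √(1.936) ≈ 1.3914.

d(x, mu) = √(1.936) ≈ 1.3914


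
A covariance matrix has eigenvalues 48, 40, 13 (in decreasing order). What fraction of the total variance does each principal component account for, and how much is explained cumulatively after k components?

Step 1 — total variance = trace(Sigma) = Σ λ_i = 48 + 40 + 13 = 101.

Step 2 — fraction explained by component i = λ_i / Σ λ:
  PC1: 48/101 = 0.4752
  PC2: 40/101 = 0.396
  PC3: 13/101 = 0.1287

Step 3 — cumulative fraction after k components = (λ_1 + ... + λ_k) / Σ λ:
  k = 1: 48/101 = 0.4752
  k = 2: (48 + 40)/101 = 88/101 = 0.8713
  k = 3: (48 + 40 + 13)/101 = 101/101 = 1

Summary (fraction, with percent):

explained: PC1 0.4752 (47.52%), PC2 0.396 (39.6%), PC3 0.1287 (12.87%);  cumulative: 0.4752, 0.8713, 1


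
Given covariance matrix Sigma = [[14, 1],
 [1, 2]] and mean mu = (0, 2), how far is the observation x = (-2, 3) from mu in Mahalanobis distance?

Step 1 — centre the observation: (x - mu) = (-2, 1).

Step 2 — invert Sigma. det(Sigma) = 14·2 - (1)² = 27.
  Sigma^{-1} = (1/det) · [[d, -b], [-b, a]] = [[0.0741, -0.037],
 [-0.037, 0.5185]].

Step 3 — form the quadratic (x - mu)^T · Sigma^{-1} · (x - mu):
  Sigma^{-1} · (x - mu) = (-0.1852, 0.5926).
  (x - mu)^T · [Sigma^{-1} · (x - mu)] = (-2)·(-0.1852) + (1)·(0.5926) = 0.963.

Step 4 — take square root: d = √(0.963) ≈ 0.9813.

d(x, mu) = √(0.963) ≈ 0.9813


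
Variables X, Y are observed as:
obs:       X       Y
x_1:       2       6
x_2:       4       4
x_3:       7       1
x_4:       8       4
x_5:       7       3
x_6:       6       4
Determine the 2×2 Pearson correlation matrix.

Step 1 — column means:
  mean(X) = (2 + 4 + 7 + 8 + 7 + 6) / 6 = 34/6 = 5.6667
  mean(Y) = (6 + 4 + 1 + 4 + 3 + 4) / 6 = 22/6 = 3.6667

Step 2 — sample variances and covariances s[i,j] = (1/(n-1)) · Σ_k (x_{k,i} - mean_i) · (x_{k,j} - mean_j), with n-1 = 5:
  s[X,X] = ((-3.6667)·(-3.6667) + (-1.6667)·(-1.6667) + (1.3333)·(1.3333) + (2.3333)·(2.3333) + (1.3333)·(1.3333) + (0.3333)·(0.3333)) / 5 = 25.3333/5 = 5.0667
  s[X,Y] = ((-3.6667)·(2.3333) + (-1.6667)·(0.3333) + (1.3333)·(-2.6667) + (2.3333)·(0.3333) + (1.3333)·(-0.6667) + (0.3333)·(0.3333)) / 5 = -12.6667/5 = -2.5333
  s[Y,Y] = ((2.3333)·(2.3333) + (0.3333)·(0.3333) + (-2.6667)·(-2.6667) + (0.3333)·(0.3333) + (-0.6667)·(-0.6667) + (0.3333)·(0.3333)) / 5 = 13.3333/5 = 2.6667
  Sample standard deviations s_i = √(s[i,i]):
  s(X) = √(5.0667) = 2.2509
  s(Y) = √(2.6667) = 1.633

Step 3 — r_{ij} = s_{ij} / (s_i · s_j):
  r[X,X] = 1 (diagonal).
  r[X,Y] = -2.5333 / (2.2509 · 1.633) = -2.5333 / 3.6757 = -0.6892
  r[Y,Y] = 1 (diagonal).

R is symmetric with unit diagonal. Assembling:

R = [[1, -0.6892],
 [-0.6892, 1]]


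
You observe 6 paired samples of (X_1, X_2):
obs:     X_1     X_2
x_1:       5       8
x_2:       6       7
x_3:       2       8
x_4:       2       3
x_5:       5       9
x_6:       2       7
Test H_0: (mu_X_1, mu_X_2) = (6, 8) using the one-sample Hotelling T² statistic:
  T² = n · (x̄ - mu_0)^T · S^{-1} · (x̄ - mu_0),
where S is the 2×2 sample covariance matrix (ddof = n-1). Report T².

Step 1 — sample mean vector:
  mean(X_1) = (5 + 6 + 2 + 2 + 5 + 2) / 6 = 22/6 = 3.6667
  mean(X_2) = (8 + 7 + 8 + 3 + 9 + 7) / 6 = 42/6 = 7
  x̄ = (3.6667, 7),  deviation x̄ - mu_0 = (3.6667, 7) - (6, 8) = (-2.3333, -1).

Step 2 — sample covariance matrix, S[i,j] = (1/(n-1)) · Σ_k (x_{k,i} - mean_i) · (x_{k,j} - mean_j), divisor n-1 = 5:
  S[X_1,X_1] = ((1.3333)·(1.3333) + (2.3333)·(2.3333) + (-1.6667)·(-1.6667) + (-1.6667)·(-1.6667) + (1.3333)·(1.3333) + (-1.6667)·(-1.6667)) / 5 = 17.3333/5 = 3.4667
  S[X_1,X_2] = ((1.3333)·(1) + (2.3333)·(0) + (-1.6667)·(1) + (-1.6667)·(-4) + (1.3333)·(2) + (-1.6667)·(0)) / 5 = 9/5 = 1.8
  S[X_2,X_2] = ((1)·(1) + (0)·(0) + (1)·(1) + (-4)·(-4) + (2)·(2) + (0)·(0)) / 5 = 22/5 = 4.4
  S = [[3.4667, 1.8],
 [1.8, 4.4]].

Step 3 — invert S. det(S) = 3.4667·4.4 - (1.8)² = 12.0133.
  S^{-1} = (1/det) · [[d, -b], [-b, a]] = [[0.3663, -0.1498],
 [-0.1498, 0.2886]].

Step 4 — quadratic form (x̄ - mu_0)^T · S^{-1} · (x̄ - mu_0):
  S^{-1} · (x̄ - mu_0) = (-0.7048, 0.061),
  (x̄ - mu_0)^T · [...] = (-2.3333)·(-0.7048) + (-1)·(0.061) = 1.5834.

Step 5 — scale by n: T² = 6 · 1.5834 = 9.5006.

T² ≈ 9.5006


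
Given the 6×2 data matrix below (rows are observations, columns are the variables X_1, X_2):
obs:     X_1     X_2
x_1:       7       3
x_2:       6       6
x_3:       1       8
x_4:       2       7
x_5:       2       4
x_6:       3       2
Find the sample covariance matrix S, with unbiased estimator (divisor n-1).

Step 1 — column means:
  mean(X_1) = (7 + 6 + 1 + 2 + 2 + 3) / 6 = 21/6 = 3.5
  mean(X_2) = (3 + 6 + 8 + 7 + 4 + 2) / 6 = 30/6 = 5

Step 2 — sample covariance S[i,j] = (1/(n-1)) · Σ_k (x_{k,i} - mean_i) · (x_{k,j} - mean_j), with n-1 = 5.
  S[X_1,X_1] = ((3.5)·(3.5) + (2.5)·(2.5) + (-2.5)·(-2.5) + (-1.5)·(-1.5) + (-1.5)·(-1.5) + (-0.5)·(-0.5)) / 5 = 29.5/5 = 5.9
  S[X_1,X_2] = ((3.5)·(-2) + (2.5)·(1) + (-2.5)·(3) + (-1.5)·(2) + (-1.5)·(-1) + (-0.5)·(-3)) / 5 = -12/5 = -2.4
  S[X_2,X_2] = ((-2)·(-2) + (1)·(1) + (3)·(3) + (2)·(2) + (-1)·(-1) + (-3)·(-3)) / 5 = 28/5 = 5.6

S is symmetric (S[j,i] = S[i,j]). Assembling:

S = [[5.9, -2.4],
 [-2.4, 5.6]]


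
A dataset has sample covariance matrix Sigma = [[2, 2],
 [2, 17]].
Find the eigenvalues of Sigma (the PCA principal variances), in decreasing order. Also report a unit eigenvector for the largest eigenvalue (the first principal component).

Step 1 — characteristic polynomial of 2×2 Sigma:
  det(Sigma - λI) = λ² - trace · λ + det = 0.
  trace = 2 + 17 = 19, det = 2·17 - (2)² = 30.
Step 2 — discriminant:
  Δ = trace² - 4·det = 361 - 120 = 241.
Step 3 — eigenvalues:
  λ = (trace ± √Δ)/2 = (19 ± 15.5242)/2,
  λ_1 = 17.2621,  λ_2 = 1.7379.

Step 4 — unit eigenvector for λ_1: solve (Sigma - λ_1 I)v = 0. First row:
  (2 - 17.2621)·v_x + (2)·v_y = 0, i.e. (-15.2621)·v_x + (2)·v_y = 0,
  so v ∝ (b, λ_1 - a) = (2, 15.2621) = u.
  ||u|| = √((2)² + (15.2621)²) = √(236.9313) ≈ 15.3926,
  v_1 = u/||u|| ≈ (0.1299, 0.9915) (||v_1|| = 1).

λ_1 = 17.2621,  λ_2 = 1.7379;  v_1 ≈ (0.1299, 0.9915)


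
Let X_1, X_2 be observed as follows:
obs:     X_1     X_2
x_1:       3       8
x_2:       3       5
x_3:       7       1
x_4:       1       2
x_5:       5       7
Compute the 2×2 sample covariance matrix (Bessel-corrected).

Step 1 — column means:
  mean(X_1) = (3 + 3 + 7 + 1 + 5) / 5 = 19/5 = 3.8
  mean(X_2) = (8 + 5 + 1 + 2 + 7) / 5 = 23/5 = 4.6

Step 2 — sample covariance S[i,j] = (1/(n-1)) · Σ_k (x_{k,i} - mean_i) · (x_{k,j} - mean_j), with n-1 = 4.
  S[X_1,X_1] = ((-0.8)·(-0.8) + (-0.8)·(-0.8) + (3.2)·(3.2) + (-2.8)·(-2.8) + (1.2)·(1.2)) / 4 = 20.8/4 = 5.2
  S[X_1,X_2] = ((-0.8)·(3.4) + (-0.8)·(0.4) + (3.2)·(-3.6) + (-2.8)·(-2.6) + (1.2)·(2.4)) / 4 = -4.4/4 = -1.1
  S[X_2,X_2] = ((3.4)·(3.4) + (0.4)·(0.4) + (-3.6)·(-3.6) + (-2.6)·(-2.6) + (2.4)·(2.4)) / 4 = 37.2/4 = 9.3

S is symmetric (S[j,i] = S[i,j]). Assembling:

S = [[5.2, -1.1],
 [-1.1, 9.3]]


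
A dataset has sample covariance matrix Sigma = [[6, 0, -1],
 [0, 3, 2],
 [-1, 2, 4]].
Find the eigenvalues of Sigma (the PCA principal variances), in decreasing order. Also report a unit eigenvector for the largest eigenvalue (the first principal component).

Step 1 — characteristic polynomial p(λ) = det(λI - Sigma) = λ³ - tr·λ² + c_1·λ - det, where tr = trace, c_1 = sum of the principal 2×2 minors, det = det(Sigma):
  tr = 6 + 3 + 4 = 13,
  c_1 = (6·3 - (0)²) + (6·4 - (-1)²) + (3·4 - (2)²) = 18 + 23 + 8 = 49,
  det = 6·(3·4 - (2)²) - (0)·((0)·4 - (2)·(-1)) + (-1)·((0)·(2) - 3·(-1)) = 6·(8) - (0)·(2) + (-1)·(3) = 45.
  So p(λ) = λ³ - 13λ² + 49λ - 45.
Step 2 — look for an integer root (rational root theorem: any rational root is an integer divisor of 45). Testing λ = 5:
  p(5) = 125 - 325 + 245 - 45 = 0  ✓
  Dividing out (λ - 5): p(λ) = (λ - 5)(λ² - 8λ + 9).
Step 3 — remaining eigenvalues from the quadratic λ² - 8λ + 9 = 0:
  Δ = 8² - 4·9 = 64 - 36 = 28,  λ = (8 ± √28)/2 = (8 ± 5.2915)/2 ≈ 6.6458 or 1.3542.
  Sorted: λ_1 = 6.6458,  λ_2 = 5,  λ_3 = 1.3542  (check: sum = 13 = tr ✓).

Step 4 — unit eigenvector for λ_1 ≈ 6.6458: v spans the null space of (Sigma - λ_1 I), whose rows are
  r_1 = (-0.6458, 0, -1),  r_2 = (0, -3.6458, 2),  r_3 = (-1, 2, -2.6458).
  v is orthogonal to every row, so take v ∝ r_1 × r_2 = ((0)·(2) - (-1)·(-3.6458), (-1)·(0) - (-0.6458)·(2), (-0.6458)·(-3.6458) - (0)·(0)) ≈ (-3.6458, 1.2915, 2.3542).
  Rescale (multiply by -1 so the first nonzero entry is positive): u = (3.6458, -1.2915, -2.3542).
  ||u|| = √((3.6458)² + (-1.2915)² + (-2.3542)²) = √(20.502) ≈ 4.5279,  v_1 = u/||u|| ≈ (0.8052, -0.2852, -0.5199) (||v_1|| = 1).

λ_1 = 6.6458,  λ_2 = 5,  λ_3 = 1.3542;  v_1 ≈ (0.8052, -0.2852, -0.5199)


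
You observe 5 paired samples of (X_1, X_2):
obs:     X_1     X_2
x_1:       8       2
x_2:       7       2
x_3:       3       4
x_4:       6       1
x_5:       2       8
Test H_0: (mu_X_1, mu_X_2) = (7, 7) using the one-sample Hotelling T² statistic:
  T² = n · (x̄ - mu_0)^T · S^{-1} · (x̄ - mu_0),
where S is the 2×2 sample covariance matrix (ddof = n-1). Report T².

Step 1 — sample mean vector:
  mean(X_1) = (8 + 7 + 3 + 6 + 2) / 5 = 26/5 = 5.2
  mean(X_2) = (2 + 2 + 4 + 1 + 8) / 5 = 17/5 = 3.4
  x̄ = (5.2, 3.4),  deviation x̄ - mu_0 = (5.2, 3.4) - (7, 7) = (-1.8, -3.6).

Step 2 — sample covariance matrix, S[i,j] = (1/(n-1)) · Σ_k (x_{k,i} - mean_i) · (x_{k,j} - mean_j), divisor n-1 = 4:
  S[X_1,X_1] = ((2.8)·(2.8) + (1.8)·(1.8) + (-2.2)·(-2.2) + (0.8)·(0.8) + (-3.2)·(-3.2)) / 4 = 26.8/4 = 6.7
  S[X_1,X_2] = ((2.8)·(-1.4) + (1.8)·(-1.4) + (-2.2)·(0.6) + (0.8)·(-2.4) + (-3.2)·(4.6)) / 4 = -24.4/4 = -6.1
  S[X_2,X_2] = ((-1.4)·(-1.4) + (-1.4)·(-1.4) + (0.6)·(0.6) + (-2.4)·(-2.4) + (4.6)·(4.6)) / 4 = 31.2/4 = 7.8
  S = [[6.7, -6.1],
 [-6.1, 7.8]].

Step 3 — invert S. det(S) = 6.7·7.8 - (-6.1)² = 15.05.
  S^{-1} = (1/det) · [[d, -b], [-b, a]] = [[0.5183, 0.4053],
 [0.4053, 0.4452]].

Step 4 — quadratic form (x̄ - mu_0)^T · S^{-1} · (x̄ - mu_0):
  S^{-1} · (x̄ - mu_0) = (-2.392, -2.3322),
  (x̄ - mu_0)^T · [...] = (-1.8)·(-2.392) + (-3.6)·(-2.3322) = 12.7017.

Step 5 — scale by n: T² = 5 · 12.7017 = 63.5083.

T² ≈ 63.5083


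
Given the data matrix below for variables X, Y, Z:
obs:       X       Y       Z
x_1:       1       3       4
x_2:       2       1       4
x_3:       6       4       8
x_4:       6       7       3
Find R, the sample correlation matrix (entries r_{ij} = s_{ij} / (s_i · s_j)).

Step 1 — column means:
  mean(X) = (1 + 2 + 6 + 6) / 4 = 15/4 = 3.75
  mean(Y) = (3 + 1 + 4 + 7) / 4 = 15/4 = 3.75
  mean(Z) = (4 + 4 + 8 + 3) / 4 = 19/4 = 4.75

Step 2 — sample variances and covariances s[i,j] = (1/(n-1)) · Σ_k (x_{k,i} - mean_i) · (x_{k,j} - mean_j), with n-1 = 3:
  s[X,X] = ((-2.75)·(-2.75) + (-1.75)·(-1.75) + (2.25)·(2.25) + (2.25)·(2.25)) / 3 = 20.75/3 = 6.9167
  s[X,Y] = ((-2.75)·(-0.75) + (-1.75)·(-2.75) + (2.25)·(0.25) + (2.25)·(3.25)) / 3 = 14.75/3 = 4.9167
  s[X,Z] = ((-2.75)·(-0.75) + (-1.75)·(-0.75) + (2.25)·(3.25) + (2.25)·(-1.75)) / 3 = 6.75/3 = 2.25
  s[Y,Y] = ((-0.75)·(-0.75) + (-2.75)·(-2.75) + (0.25)·(0.25) + (3.25)·(3.25)) / 3 = 18.75/3 = 6.25
  s[Y,Z] = ((-0.75)·(-0.75) + (-2.75)·(-0.75) + (0.25)·(3.25) + (3.25)·(-1.75)) / 3 = -2.25/3 = -0.75
  s[Z,Z] = ((-0.75)·(-0.75) + (-0.75)·(-0.75) + (3.25)·(3.25) + (-1.75)·(-1.75)) / 3 = 14.75/3 = 4.9167
  Sample standard deviations s_i = √(s[i,i]):
  s(X) = √(6.9167) = 2.63
  s(Y) = √(6.25) = 2.5
  s(Z) = √(4.9167) = 2.2174

Step 3 — r_{ij} = s_{ij} / (s_i · s_j):
  r[X,X] = 1 (diagonal).
  r[X,Y] = 4.9167 / (2.63 · 2.5) = 4.9167 / 6.5749 = 0.7478
  r[X,Z] = 2.25 / (2.63 · 2.2174) = 2.25 / 5.8315 = 0.3858
  r[Y,Y] = 1 (diagonal).
  r[Y,Z] = -0.75 / (2.5 · 2.2174) = -0.75 / 5.5434 = -0.1353
  r[Z,Z] = 1 (diagonal).

R is symmetric with unit diagonal. Assembling:

R = [[1, 0.7478, 0.3858],
 [0.7478, 1, -0.1353],
 [0.3858, -0.1353, 1]]


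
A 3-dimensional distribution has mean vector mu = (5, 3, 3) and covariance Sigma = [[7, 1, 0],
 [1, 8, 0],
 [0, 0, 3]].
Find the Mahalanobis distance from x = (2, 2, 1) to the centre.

Step 1 — centre the observation: (x - mu) = (-3, -1, -2).

Step 2 — invert Sigma (cofactor / det for 3×3, or solve directly):
  Sigma^{-1} = [[0.1455, -0.0182, 0],
 [-0.0182, 0.1273, 0],
 [0, 0, 0.3333]].

Step 3 — form the quadratic (x - mu)^T · Sigma^{-1} · (x - mu):
  Sigma^{-1} · (x - mu) = (-0.4182, -0.0727, -0.6667).
  (x - mu)^T · [Sigma^{-1} · (x - mu)] = (-3)·(-0.4182) + (-1)·(-0.0727) + (-2)·(-0.6667) = 2.6606.

Step 4 — take square root: d = √(2.6606) ≈ 1.6311.

d(x, mu) = √(2.6606) ≈ 1.6311


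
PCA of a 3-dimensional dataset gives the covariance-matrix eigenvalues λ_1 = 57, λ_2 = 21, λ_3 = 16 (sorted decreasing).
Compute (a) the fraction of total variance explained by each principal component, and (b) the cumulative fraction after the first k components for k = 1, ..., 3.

Step 1 — total variance = trace(Sigma) = Σ λ_i = 57 + 21 + 16 = 94.

Step 2 — fraction explained by component i = λ_i / Σ λ:
  PC1: 57/94 = 0.6064
  PC2: 21/94 = 0.2234
  PC3: 16/94 = 0.1702

Step 3 — cumulative fraction after k components = (λ_1 + ... + λ_k) / Σ λ:
  k = 1: 57/94 = 0.6064
  k = 2: (57 + 21)/94 = 78/94 = 0.8298
  k = 3: (57 + 21 + 16)/94 = 94/94 = 1

Summary (fraction, with percent):

explained: PC1 0.6064 (60.64%), PC2 0.2234 (22.34%), PC3 0.1702 (17.02%);  cumulative: 0.6064, 0.8298, 1


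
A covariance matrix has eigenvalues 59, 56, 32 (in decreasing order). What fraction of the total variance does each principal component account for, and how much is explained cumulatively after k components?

Step 1 — total variance = trace(Sigma) = Σ λ_i = 59 + 56 + 32 = 147.

Step 2 — fraction explained by component i = λ_i / Σ λ:
  PC1: 59/147 = 0.4014
  PC2: 56/147 = 0.381
  PC3: 32/147 = 0.2177

Step 3 — cumulative fraction after k components = (λ_1 + ... + λ_k) / Σ λ:
  k = 1: 59/147 = 0.4014
  k = 2: (59 + 56)/147 = 115/147 = 0.7823
  k = 3: (59 + 56 + 32)/147 = 147/147 = 1

Summary (fraction, with percent):

explained: PC1 0.4014 (40.14%), PC2 0.381 (38.1%), PC3 0.2177 (21.77%);  cumulative: 0.4014, 0.7823, 1


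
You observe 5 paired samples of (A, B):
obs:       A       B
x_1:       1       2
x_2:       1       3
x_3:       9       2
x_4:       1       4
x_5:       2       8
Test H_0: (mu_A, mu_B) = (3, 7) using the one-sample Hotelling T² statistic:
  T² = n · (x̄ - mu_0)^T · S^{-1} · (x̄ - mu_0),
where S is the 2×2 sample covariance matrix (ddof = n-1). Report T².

Step 1 — sample mean vector:
  mean(A) = (1 + 1 + 9 + 1 + 2) / 5 = 14/5 = 2.8
  mean(B) = (2 + 3 + 2 + 4 + 8) / 5 = 19/5 = 3.8
  x̄ = (2.8, 3.8),  deviation x̄ - mu_0 = (2.8, 3.8) - (3, 7) = (-0.2, -3.2).

Step 2 — sample covariance matrix, S[i,j] = (1/(n-1)) · Σ_k (x_{k,i} - mean_i) · (x_{k,j} - mean_j), divisor n-1 = 4:
  S[A,A] = ((-1.8)·(-1.8) + (-1.8)·(-1.8) + (6.2)·(6.2) + (-1.8)·(-1.8) + (-0.8)·(-0.8)) / 4 = 48.8/4 = 12.2
  S[A,B] = ((-1.8)·(-1.8) + (-1.8)·(-0.8) + (6.2)·(-1.8) + (-1.8)·(0.2) + (-0.8)·(4.2)) / 4 = -10.2/4 = -2.55
  S[B,B] = ((-1.8)·(-1.8) + (-0.8)·(-0.8) + (-1.8)·(-1.8) + (0.2)·(0.2) + (4.2)·(4.2)) / 4 = 24.8/4 = 6.2
  S = [[12.2, -2.55],
 [-2.55, 6.2]].

Step 3 — invert S. det(S) = 12.2·6.2 - (-2.55)² = 69.1375.
  S^{-1} = (1/det) · [[d, -b], [-b, a]] = [[0.0897, 0.0369],
 [0.0369, 0.1765]].

Step 4 — quadratic form (x̄ - mu_0)^T · S^{-1} · (x̄ - mu_0):
  S^{-1} · (x̄ - mu_0) = (-0.136, -0.572),
  (x̄ - mu_0)^T · [...] = (-0.2)·(-0.136) + (-3.2)·(-0.572) = 1.8577.

Step 5 — scale by n: T² = 5 · 1.8577 = 9.2887.

T² ≈ 9.2887


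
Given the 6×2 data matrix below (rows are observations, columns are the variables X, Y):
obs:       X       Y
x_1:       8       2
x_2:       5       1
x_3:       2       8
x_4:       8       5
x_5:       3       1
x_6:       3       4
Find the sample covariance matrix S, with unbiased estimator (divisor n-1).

Step 1 — column means:
  mean(X) = (8 + 5 + 2 + 8 + 3 + 3) / 6 = 29/6 = 4.8333
  mean(Y) = (2 + 1 + 8 + 5 + 1 + 4) / 6 = 21/6 = 3.5

Step 2 — sample covariance S[i,j] = (1/(n-1)) · Σ_k (x_{k,i} - mean_i) · (x_{k,j} - mean_j), with n-1 = 5.
  S[X,X] = ((3.1667)·(3.1667) + (0.1667)·(0.1667) + (-2.8333)·(-2.8333) + (3.1667)·(3.1667) + (-1.8333)·(-1.8333) + (-1.8333)·(-1.8333)) / 5 = 34.8333/5 = 6.9667
  S[X,Y] = ((3.1667)·(-1.5) + (0.1667)·(-2.5) + (-2.8333)·(4.5) + (3.1667)·(1.5) + (-1.8333)·(-2.5) + (-1.8333)·(0.5)) / 5 = -9.5/5 = -1.9
  S[Y,Y] = ((-1.5)·(-1.5) + (-2.5)·(-2.5) + (4.5)·(4.5) + (1.5)·(1.5) + (-2.5)·(-2.5) + (0.5)·(0.5)) / 5 = 37.5/5 = 7.5

S is symmetric (S[j,i] = S[i,j]). Assembling:

S = [[6.9667, -1.9],
 [-1.9, 7.5]]


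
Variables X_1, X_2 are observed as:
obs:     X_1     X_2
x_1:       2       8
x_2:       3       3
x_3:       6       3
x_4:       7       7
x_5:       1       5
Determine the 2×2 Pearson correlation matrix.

Step 1 — column means:
  mean(X_1) = (2 + 3 + 6 + 7 + 1) / 5 = 19/5 = 3.8
  mean(X_2) = (8 + 3 + 3 + 7 + 5) / 5 = 26/5 = 5.2

Step 2 — sample variances and covariances s[i,j] = (1/(n-1)) · Σ_k (x_{k,i} - mean_i) · (x_{k,j} - mean_j), with n-1 = 4:
  s[X_1,X_1] = ((-1.8)·(-1.8) + (-0.8)·(-0.8) + (2.2)·(2.2) + (3.2)·(3.2) + (-2.8)·(-2.8)) / 4 = 26.8/4 = 6.7
  s[X_1,X_2] = ((-1.8)·(2.8) + (-0.8)·(-2.2) + (2.2)·(-2.2) + (3.2)·(1.8) + (-2.8)·(-0.2)) / 4 = -1.8/4 = -0.45
  s[X_2,X_2] = ((2.8)·(2.8) + (-2.2)·(-2.2) + (-2.2)·(-2.2) + (1.8)·(1.8) + (-0.2)·(-0.2)) / 4 = 20.8/4 = 5.2
  Sample standard deviations s_i = √(s[i,i]):
  s(X_1) = √(6.7) = 2.5884
  s(X_2) = √(5.2) = 2.2804

Step 3 — r_{ij} = s_{ij} / (s_i · s_j):
  r[X_1,X_1] = 1 (diagonal).
  r[X_1,X_2] = -0.45 / (2.5884 · 2.2804) = -0.45 / 5.9025 = -0.0762
  r[X_2,X_2] = 1 (diagonal).

R is symmetric with unit diagonal. Assembling:

R = [[1, -0.0762],
 [-0.0762, 1]]


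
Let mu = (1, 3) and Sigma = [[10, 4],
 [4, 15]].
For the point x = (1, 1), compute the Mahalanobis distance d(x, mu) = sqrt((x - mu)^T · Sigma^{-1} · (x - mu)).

Step 1 — centre the observation: (x - mu) = (0, -2).

Step 2 — invert Sigma. det(Sigma) = 10·15 - (4)² = 134.
  Sigma^{-1} = (1/det) · [[d, -b], [-b, a]] = [[0.1119, -0.0299],
 [-0.0299, 0.0746]].

Step 3 — form the quadratic (x - mu)^T · Sigma^{-1} · (x - mu):
  Sigma^{-1} · (x - mu) = (0.0597, -0.1493).
  (x - mu)^T · [Sigma^{-1} · (x - mu)] = (0)·(0.0597) + (-2)·(-0.1493) = 0.2985.

Step 4 — take square root: d = √(0.2985) ≈ 0.5464.

d(x, mu) = √(0.2985) ≈ 0.5464


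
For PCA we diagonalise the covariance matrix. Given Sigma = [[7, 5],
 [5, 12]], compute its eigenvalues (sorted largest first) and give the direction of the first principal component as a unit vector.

Step 1 — characteristic polynomial of 2×2 Sigma:
  det(Sigma - λI) = λ² - trace · λ + det = 0.
  trace = 7 + 12 = 19, det = 7·12 - (5)² = 59.
Step 2 — discriminant:
  Δ = trace² - 4·det = 361 - 236 = 125.
Step 3 — eigenvalues:
  λ = (trace ± √Δ)/2 = (19 ± 11.1803)/2,
  λ_1 = 15.0902,  λ_2 = 3.9098.

Step 4 — unit eigenvector for λ_1: solve (Sigma - λ_1 I)v = 0. First row:
  (7 - 15.0902)·v_x + (5)·v_y = 0, i.e. (-8.0902)·v_x + (5)·v_y = 0,
  so v ∝ (b, λ_1 - a) = (5, 8.0902) = u.
  ||u|| = √((5)² + (8.0902)²) = √(90.4508) ≈ 9.5106,
  v_1 = u/||u|| ≈ (0.5257, 0.8507) (||v_1|| = 1).

λ_1 = 15.0902,  λ_2 = 3.9098;  v_1 ≈ (0.5257, 0.8507)


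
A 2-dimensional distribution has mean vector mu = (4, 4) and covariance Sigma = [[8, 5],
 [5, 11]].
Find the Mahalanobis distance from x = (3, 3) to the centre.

Step 1 — centre the observation: (x - mu) = (-1, -1).

Step 2 — invert Sigma. det(Sigma) = 8·11 - (5)² = 63.
  Sigma^{-1} = (1/det) · [[d, -b], [-b, a]] = [[0.1746, -0.0794],
 [-0.0794, 0.127]].

Step 3 — form the quadratic (x - mu)^T · Sigma^{-1} · (x - mu):
  Sigma^{-1} · (x - mu) = (-0.0952, -0.0476).
  (x - mu)^T · [Sigma^{-1} · (x - mu)] = (-1)·(-0.0952) + (-1)·(-0.0476) = 0.1429.

Step 4 — take square root: d = √(0.1429) ≈ 0.378.

d(x, mu) = √(0.1429) ≈ 0.378


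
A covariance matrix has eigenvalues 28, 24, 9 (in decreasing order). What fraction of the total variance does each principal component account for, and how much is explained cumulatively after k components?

Step 1 — total variance = trace(Sigma) = Σ λ_i = 28 + 24 + 9 = 61.

Step 2 — fraction explained by component i = λ_i / Σ λ:
  PC1: 28/61 = 0.459
  PC2: 24/61 = 0.3934
  PC3: 9/61 = 0.1475

Step 3 — cumulative fraction after k components = (λ_1 + ... + λ_k) / Σ λ:
  k = 1: 28/61 = 0.459
  k = 2: (28 + 24)/61 = 52/61 = 0.8525
  k = 3: (28 + 24 + 9)/61 = 61/61 = 1

Summary (fraction, with percent):

explained: PC1 0.459 (45.9%), PC2 0.3934 (39.34%), PC3 0.1475 (14.75%);  cumulative: 0.459, 0.8525, 1
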